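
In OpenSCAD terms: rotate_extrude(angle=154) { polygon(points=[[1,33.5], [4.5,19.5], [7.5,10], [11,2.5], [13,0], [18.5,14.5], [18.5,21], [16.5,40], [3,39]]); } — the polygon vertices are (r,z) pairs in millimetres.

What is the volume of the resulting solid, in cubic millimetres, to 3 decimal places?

Profile (r,z), 9 vertices: (1,33.5) (4.5,19.5) (7.5,10) (11,2.5) (13,0) (18.5,14.5) (18.5,21) (16.5,40) (3,39)
edge 0: (1,33.5)→(4.5,19.5)  cross = 1·19.5 − 4.5·33.5 = -131.2500; (r_i+r_j)·cross = 5.5·-131.2500 = -721.8750
edge 1: (4.5,19.5)→(7.5,10)  cross = 4.5·10 − 7.5·19.5 = -101.2500; (r_i+r_j)·cross = 12·-101.2500 = -1215.0000
edge 2: (7.5,10)→(11,2.5)  cross = 7.5·2.5 − 11·10 = -91.2500; (r_i+r_j)·cross = 18.5·-91.2500 = -1688.1250
edge 3: (11,2.5)→(13,0)  cross = 11·0 − 13·2.5 = -32.5000; (r_i+r_j)·cross = 24·-32.5000 = -780.0000
edge 4: (13,0)→(18.5,14.5)  cross = 13·14.5 − 18.5·0 = 188.5000; (r_i+r_j)·cross = 31.5·188.5000 = 5937.7500
edge 5: (18.5,14.5)→(18.5,21)  cross = 18.5·21 − 18.5·14.5 = 120.2500; (r_i+r_j)·cross = 37·120.2500 = 4449.2500
edge 6: (18.5,21)→(16.5,40)  cross = 18.5·40 − 16.5·21 = 393.5000; (r_i+r_j)·cross = 35·393.5000 = 13772.5000
edge 7: (16.5,40)→(3,39)  cross = 16.5·39 − 3·40 = 523.5000; (r_i+r_j)·cross = 19.5·523.5000 = 10208.2500
edge 8: (3,39)→(1,33.5)  cross = 3·33.5 − 1·39 = 61.5000; (r_i+r_j)·cross = 4·61.5000 = 246.0000
Σcross = 931.0000 → A = |Σcross|/2 = 465.5000 mm²
Σ(r_i+r_j)·cross = 30208.7500 → first moment M = |Σ|/6 = 5034.7917
R_c = M/A = 5034.7917/465.5000 = 10.8159 mm
θ = 154° = 2.687807 rad
V = θ·R_c·A = 2.687807·10.8159·465.5000 = 13532.549 mm³

Volume = 13532.549 mm³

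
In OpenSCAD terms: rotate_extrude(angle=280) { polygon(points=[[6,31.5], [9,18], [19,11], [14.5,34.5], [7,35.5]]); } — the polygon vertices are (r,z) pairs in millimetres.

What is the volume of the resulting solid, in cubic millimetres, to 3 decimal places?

Profile (r,z), 5 vertices: (6,31.5) (9,18) (19,11) (14.5,34.5) (7,35.5)
edge 0: (6,31.5)→(9,18)  cross = 6·18 − 9·31.5 = -175.5000; (r_i+r_j)·cross = 15·-175.5000 = -2632.5000
edge 1: (9,18)→(19,11)  cross = 9·11 − 19·18 = -243.0000; (r_i+r_j)·cross = 28·-243.0000 = -6804.0000
edge 2: (19,11)→(14.5,34.5)  cross = 19·34.5 − 14.5·11 = 496.0000; (r_i+r_j)·cross = 33.5·496.0000 = 16616.0000
edge 3: (14.5,34.5)→(7,35.5)  cross = 14.5·35.5 − 7·34.5 = 273.2500; (r_i+r_j)·cross = 21.5·273.2500 = 5874.8750
edge 4: (7,35.5)→(6,31.5)  cross = 7·31.5 − 6·35.5 = 7.5000; (r_i+r_j)·cross = 13·7.5000 = 97.5000
Σcross = 358.2500 → A = |Σcross|/2 = 179.1250 mm²
Σ(r_i+r_j)·cross = 13151.8750 → first moment M = |Σ|/6 = 2191.9792
R_c = M/A = 2191.9792/179.1250 = 12.2371 mm
θ = 280° = 4.886922 rad
V = θ·R_c·A = 4.886922·12.2371·179.1250 = 10712.031 mm³

Volume = 10712.031 mm³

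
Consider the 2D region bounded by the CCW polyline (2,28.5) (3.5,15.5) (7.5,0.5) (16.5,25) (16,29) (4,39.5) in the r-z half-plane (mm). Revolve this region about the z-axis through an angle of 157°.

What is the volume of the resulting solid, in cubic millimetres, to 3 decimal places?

Volume = 7190.940 mm³

Profile (r,z), 6 vertices: (2,28.5) (3.5,15.5) (7.5,0.5) (16.5,25) (16,29) (4,39.5)
edge 0: (2,28.5)→(3.5,15.5)  cross = 2·15.5 − 3.5·28.5 = -68.7500; (r_i+r_j)·cross = 5.5·-68.7500 = -378.1250
edge 1: (3.5,15.5)→(7.5,0.5)  cross = 3.5·0.5 − 7.5·15.5 = -114.5000; (r_i+r_j)·cross = 11·-114.5000 = -1259.5000
edge 2: (7.5,0.5)→(16.5,25)  cross = 7.5·25 − 16.5·0.5 = 179.2500; (r_i+r_j)·cross = 24·179.2500 = 4302.0000
edge 3: (16.5,25)→(16,29)  cross = 16.5·29 − 16·25 = 78.5000; (r_i+r_j)·cross = 32.5·78.5000 = 2551.2500
edge 4: (16,29)→(4,39.5)  cross = 16·39.5 − 4·29 = 516.0000; (r_i+r_j)·cross = 20·516.0000 = 10320.0000
edge 5: (4,39.5)→(2,28.5)  cross = 4·28.5 − 2·39.5 = 35.0000; (r_i+r_j)·cross = 6·35.0000 = 210.0000
Σcross = 625.5000 → A = |Σcross|/2 = 312.7500 mm²
Σ(r_i+r_j)·cross = 15745.6250 → first moment M = |Σ|/6 = 2624.2708
R_c = M/A = 2624.2708/312.7500 = 8.3910 mm
θ = 157° = 2.740167 rad
V = θ·R_c·A = 2.740167·8.3910·312.7500 = 7190.940 mm³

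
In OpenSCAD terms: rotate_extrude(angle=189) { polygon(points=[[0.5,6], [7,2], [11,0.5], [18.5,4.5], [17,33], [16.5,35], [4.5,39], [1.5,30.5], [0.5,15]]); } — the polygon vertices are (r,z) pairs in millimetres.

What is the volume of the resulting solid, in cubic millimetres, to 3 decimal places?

Profile (r,z), 9 vertices: (0.5,6) (7,2) (11,0.5) (18.5,4.5) (17,33) (16.5,35) (4.5,39) (1.5,30.5) (0.5,15)
edge 0: (0.5,6)→(7,2)  cross = 0.5·2 − 7·6 = -41.0000; (r_i+r_j)·cross = 7.5·-41.0000 = -307.5000
edge 1: (7,2)→(11,0.5)  cross = 7·0.5 − 11·2 = -18.5000; (r_i+r_j)·cross = 18·-18.5000 = -333.0000
edge 2: (11,0.5)→(18.5,4.5)  cross = 11·4.5 − 18.5·0.5 = 40.2500; (r_i+r_j)·cross = 29.5·40.2500 = 1187.3750
edge 3: (18.5,4.5)→(17,33)  cross = 18.5·33 − 17·4.5 = 534.0000; (r_i+r_j)·cross = 35.5·534.0000 = 18957.0000
edge 4: (17,33)→(16.5,35)  cross = 17·35 − 16.5·33 = 50.5000; (r_i+r_j)·cross = 33.5·50.5000 = 1691.7500
edge 5: (16.5,35)→(4.5,39)  cross = 16.5·39 − 4.5·35 = 486.0000; (r_i+r_j)·cross = 21·486.0000 = 10206.0000
edge 6: (4.5,39)→(1.5,30.5)  cross = 4.5·30.5 − 1.5·39 = 78.7500; (r_i+r_j)·cross = 6·78.7500 = 472.5000
edge 7: (1.5,30.5)→(0.5,15)  cross = 1.5·15 − 0.5·30.5 = 7.2500; (r_i+r_j)·cross = 2·7.2500 = 14.5000
edge 8: (0.5,15)→(0.5,6)  cross = 0.5·6 − 0.5·15 = -4.5000; (r_i+r_j)·cross = 1·-4.5000 = -4.5000
Σcross = 1132.7500 → A = |Σcross|/2 = 566.3750 mm²
Σ(r_i+r_j)·cross = 31884.1250 → first moment M = |Σ|/6 = 5314.0208
R_c = M/A = 5314.0208/566.3750 = 9.3825 mm
θ = 189° = 3.298672 rad
V = θ·R_c·A = 3.298672·9.3825·566.3750 = 17529.213 mm³

Volume = 17529.213 mm³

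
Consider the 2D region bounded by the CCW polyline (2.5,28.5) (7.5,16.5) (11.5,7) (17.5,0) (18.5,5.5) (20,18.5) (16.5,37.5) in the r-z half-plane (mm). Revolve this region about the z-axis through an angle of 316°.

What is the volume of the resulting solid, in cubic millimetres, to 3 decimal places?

Volume = 25653.451 mm³

Profile (r,z), 7 vertices: (2.5,28.5) (7.5,16.5) (11.5,7) (17.5,0) (18.5,5.5) (20,18.5) (16.5,37.5)
edge 0: (2.5,28.5)→(7.5,16.5)  cross = 2.5·16.5 − 7.5·28.5 = -172.5000; (r_i+r_j)·cross = 10·-172.5000 = -1725.0000
edge 1: (7.5,16.5)→(11.5,7)  cross = 7.5·7 − 11.5·16.5 = -137.2500; (r_i+r_j)·cross = 19·-137.2500 = -2607.7500
edge 2: (11.5,7)→(17.5,0)  cross = 11.5·0 − 17.5·7 = -122.5000; (r_i+r_j)·cross = 29·-122.5000 = -3552.5000
edge 3: (17.5,0)→(18.5,5.5)  cross = 17.5·5.5 − 18.5·0 = 96.2500; (r_i+r_j)·cross = 36·96.2500 = 3465.0000
edge 4: (18.5,5.5)→(20,18.5)  cross = 18.5·18.5 − 20·5.5 = 232.2500; (r_i+r_j)·cross = 38.5·232.2500 = 8941.6250
edge 5: (20,18.5)→(16.5,37.5)  cross = 20·37.5 − 16.5·18.5 = 444.7500; (r_i+r_j)·cross = 36.5·444.7500 = 16233.3750
edge 6: (16.5,37.5)→(2.5,28.5)  cross = 16.5·28.5 − 2.5·37.5 = 376.5000; (r_i+r_j)·cross = 19·376.5000 = 7153.5000
Σcross = 717.5000 → A = |Σcross|/2 = 358.7500 mm²
Σ(r_i+r_j)·cross = 27908.2500 → first moment M = |Σ|/6 = 4651.3750
R_c = M/A = 4651.3750/358.7500 = 12.9655 mm
θ = 316° = 5.515240 rad
V = θ·R_c·A = 5.515240·12.9655·358.7500 = 25653.451 mm³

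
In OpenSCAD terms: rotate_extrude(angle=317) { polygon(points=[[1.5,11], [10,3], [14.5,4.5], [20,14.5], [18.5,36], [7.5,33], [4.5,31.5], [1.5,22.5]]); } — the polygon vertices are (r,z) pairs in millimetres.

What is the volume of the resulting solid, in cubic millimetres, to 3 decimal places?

Volume = 28163.947 mm³

Profile (r,z), 8 vertices: (1.5,11) (10,3) (14.5,4.5) (20,14.5) (18.5,36) (7.5,33) (4.5,31.5) (1.5,22.5)
edge 0: (1.5,11)→(10,3)  cross = 1.5·3 − 10·11 = -105.5000; (r_i+r_j)·cross = 11.5·-105.5000 = -1213.2500
edge 1: (10,3)→(14.5,4.5)  cross = 10·4.5 − 14.5·3 = 1.5000; (r_i+r_j)·cross = 24.5·1.5000 = 36.7500
edge 2: (14.5,4.5)→(20,14.5)  cross = 14.5·14.5 − 20·4.5 = 120.2500; (r_i+r_j)·cross = 34.5·120.2500 = 4148.6250
edge 3: (20,14.5)→(18.5,36)  cross = 20·36 − 18.5·14.5 = 451.7500; (r_i+r_j)·cross = 38.5·451.7500 = 17392.3750
edge 4: (18.5,36)→(7.5,33)  cross = 18.5·33 − 7.5·36 = 340.5000; (r_i+r_j)·cross = 26·340.5000 = 8853.0000
edge 5: (7.5,33)→(4.5,31.5)  cross = 7.5·31.5 − 4.5·33 = 87.7500; (r_i+r_j)·cross = 12·87.7500 = 1053.0000
edge 6: (4.5,31.5)→(1.5,22.5)  cross = 4.5·22.5 − 1.5·31.5 = 54.0000; (r_i+r_j)·cross = 6·54.0000 = 324.0000
edge 7: (1.5,22.5)→(1.5,11)  cross = 1.5·11 − 1.5·22.5 = -17.2500; (r_i+r_j)·cross = 3·-17.2500 = -51.7500
Σcross = 933.0000 → A = |Σcross|/2 = 466.5000 mm²
Σ(r_i+r_j)·cross = 30542.7500 → first moment M = |Σ|/6 = 5090.4583
R_c = M/A = 5090.4583/466.5000 = 10.9120 mm
θ = 317° = 5.532694 rad
V = θ·R_c·A = 5.532694·10.9120·466.5000 = 28163.947 mm³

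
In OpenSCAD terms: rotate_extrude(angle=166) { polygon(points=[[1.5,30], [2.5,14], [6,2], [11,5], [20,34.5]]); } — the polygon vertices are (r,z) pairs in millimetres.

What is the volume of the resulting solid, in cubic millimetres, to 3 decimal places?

Profile (r,z), 5 vertices: (1.5,30) (2.5,14) (6,2) (11,5) (20,34.5)
edge 0: (1.5,30)→(2.5,14)  cross = 1.5·14 − 2.5·30 = -54.0000; (r_i+r_j)·cross = 4·-54.0000 = -216.0000
edge 1: (2.5,14)→(6,2)  cross = 2.5·2 − 6·14 = -79.0000; (r_i+r_j)·cross = 8.5·-79.0000 = -671.5000
edge 2: (6,2)→(11,5)  cross = 6·5 − 11·2 = 8.0000; (r_i+r_j)·cross = 17·8.0000 = 136.0000
edge 3: (11,5)→(20,34.5)  cross = 11·34.5 − 20·5 = 279.5000; (r_i+r_j)·cross = 31·279.5000 = 8664.5000
edge 4: (20,34.5)→(1.5,30)  cross = 20·30 − 1.5·34.5 = 548.2500; (r_i+r_j)·cross = 21.5·548.2500 = 11787.3750
Σcross = 702.7500 → A = |Σcross|/2 = 351.3750 mm²
Σ(r_i+r_j)·cross = 19700.3750 → first moment M = |Σ|/6 = 3283.3958
R_c = M/A = 3283.3958/351.3750 = 9.3444 mm
θ = 166° = 2.897247 rad
V = θ·R_c·A = 2.897247·9.3444·351.3750 = 9512.807 mm³

Volume = 9512.807 mm³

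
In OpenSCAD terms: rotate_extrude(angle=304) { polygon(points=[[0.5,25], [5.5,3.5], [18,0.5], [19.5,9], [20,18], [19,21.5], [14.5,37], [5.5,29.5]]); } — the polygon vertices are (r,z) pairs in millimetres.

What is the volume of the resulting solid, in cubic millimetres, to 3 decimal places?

Profile (r,z), 8 vertices: (0.5,25) (5.5,3.5) (18,0.5) (19.5,9) (20,18) (19,21.5) (14.5,37) (5.5,29.5)
edge 0: (0.5,25)→(5.5,3.5)  cross = 0.5·3.5 − 5.5·25 = -135.7500; (r_i+r_j)·cross = 6·-135.7500 = -814.5000
edge 1: (5.5,3.5)→(18,0.5)  cross = 5.5·0.5 − 18·3.5 = -60.2500; (r_i+r_j)·cross = 23.5·-60.2500 = -1415.8750
edge 2: (18,0.5)→(19.5,9)  cross = 18·9 − 19.5·0.5 = 152.2500; (r_i+r_j)·cross = 37.5·152.2500 = 5709.3750
edge 3: (19.5,9)→(20,18)  cross = 19.5·18 − 20·9 = 171.0000; (r_i+r_j)·cross = 39.5·171.0000 = 6754.5000
edge 4: (20,18)→(19,21.5)  cross = 20·21.5 − 19·18 = 88.0000; (r_i+r_j)·cross = 39·88.0000 = 3432.0000
edge 5: (19,21.5)→(14.5,37)  cross = 19·37 − 14.5·21.5 = 391.2500; (r_i+r_j)·cross = 33.5·391.2500 = 13106.8750
edge 6: (14.5,37)→(5.5,29.5)  cross = 14.5·29.5 − 5.5·37 = 224.2500; (r_i+r_j)·cross = 20·224.2500 = 4485.0000
edge 7: (5.5,29.5)→(0.5,25)  cross = 5.5·25 − 0.5·29.5 = 122.7500; (r_i+r_j)·cross = 6·122.7500 = 736.5000
Σcross = 953.5000 → A = |Σcross|/2 = 476.7500 mm²
Σ(r_i+r_j)·cross = 31993.8750 → first moment M = |Σ|/6 = 5332.3125
R_c = M/A = 5332.3125/476.7500 = 11.1847 mm
θ = 304° = 5.305801 rad
V = θ·R_c·A = 5.305801·11.1847·476.7500 = 28292.189 mm³

Volume = 28292.189 mm³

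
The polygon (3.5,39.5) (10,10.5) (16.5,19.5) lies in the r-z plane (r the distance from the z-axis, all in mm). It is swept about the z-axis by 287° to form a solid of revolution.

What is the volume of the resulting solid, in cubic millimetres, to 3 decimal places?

Volume = 6186.232 mm³

Profile (r,z), 3 vertices: (3.5,39.5) (10,10.5) (16.5,19.5)
edge 0: (3.5,39.5)→(10,10.5)  cross = 3.5·10.5 − 10·39.5 = -358.2500; (r_i+r_j)·cross = 13.5·-358.2500 = -4836.3750
edge 1: (10,10.5)→(16.5,19.5)  cross = 10·19.5 − 16.5·10.5 = 21.7500; (r_i+r_j)·cross = 26.5·21.7500 = 576.3750
edge 2: (16.5,19.5)→(3.5,39.5)  cross = 16.5·39.5 − 3.5·19.5 = 583.5000; (r_i+r_j)·cross = 20·583.5000 = 11670.0000
Σcross = 247.0000 → A = |Σcross|/2 = 123.5000 mm²
Σ(r_i+r_j)·cross = 7410.0000 → first moment M = |Σ|/6 = 1235.0000
R_c = M/A = 1235.0000/123.5000 = 10.0000 mm
θ = 287° = 5.009095 rad
V = θ·R_c·A = 5.009095·10.0000·123.5000 = 6186.232 mm³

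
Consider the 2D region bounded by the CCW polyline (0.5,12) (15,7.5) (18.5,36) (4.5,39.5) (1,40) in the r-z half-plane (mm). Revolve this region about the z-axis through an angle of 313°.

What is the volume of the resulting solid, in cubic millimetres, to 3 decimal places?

Profile (r,z), 5 vertices: (0.5,12) (15,7.5) (18.5,36) (4.5,39.5) (1,40)
edge 0: (0.5,12)→(15,7.5)  cross = 0.5·7.5 − 15·12 = -176.2500; (r_i+r_j)·cross = 15.5·-176.2500 = -2731.8750
edge 1: (15,7.5)→(18.5,36)  cross = 15·36 − 18.5·7.5 = 401.2500; (r_i+r_j)·cross = 33.5·401.2500 = 13441.8750
edge 2: (18.5,36)→(4.5,39.5)  cross = 18.5·39.5 − 4.5·36 = 568.7500; (r_i+r_j)·cross = 23·568.7500 = 13081.2500
edge 3: (4.5,39.5)→(1,40)  cross = 4.5·40 − 1·39.5 = 140.5000; (r_i+r_j)·cross = 5.5·140.5000 = 772.7500
edge 4: (1,40)→(0.5,12)  cross = 1·12 − 0.5·40 = -8.0000; (r_i+r_j)·cross = 1.5·-8.0000 = -12.0000
Σcross = 926.2500 → A = |Σcross|/2 = 463.1250 mm²
Σ(r_i+r_j)·cross = 24552.0000 → first moment M = |Σ|/6 = 4092.0000
R_c = M/A = 4092.0000/463.1250 = 8.8356 mm
θ = 313° = 5.462881 rad
V = θ·R_c·A = 5.462881·8.8356·463.1250 = 22354.107 mm³

Volume = 22354.107 mm³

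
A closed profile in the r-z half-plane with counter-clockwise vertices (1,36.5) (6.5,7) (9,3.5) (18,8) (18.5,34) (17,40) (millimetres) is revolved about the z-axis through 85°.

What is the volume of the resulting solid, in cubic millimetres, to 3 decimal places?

Volume = 7671.889 mm³

Profile (r,z), 6 vertices: (1,36.5) (6.5,7) (9,3.5) (18,8) (18.5,34) (17,40)
edge 0: (1,36.5)→(6.5,7)  cross = 1·7 − 6.5·36.5 = -230.2500; (r_i+r_j)·cross = 7.5·-230.2500 = -1726.8750
edge 1: (6.5,7)→(9,3.5)  cross = 6.5·3.5 − 9·7 = -40.2500; (r_i+r_j)·cross = 15.5·-40.2500 = -623.8750
edge 2: (9,3.5)→(18,8)  cross = 9·8 − 18·3.5 = 9.0000; (r_i+r_j)·cross = 27·9.0000 = 243.0000
edge 3: (18,8)→(18.5,34)  cross = 18·34 − 18.5·8 = 464.0000; (r_i+r_j)·cross = 36.5·464.0000 = 16936.0000
edge 4: (18.5,34)→(17,40)  cross = 18.5·40 − 17·34 = 162.0000; (r_i+r_j)·cross = 35.5·162.0000 = 5751.0000
edge 5: (17,40)→(1,36.5)  cross = 17·36.5 − 1·40 = 580.5000; (r_i+r_j)·cross = 18·580.5000 = 10449.0000
Σcross = 945.0000 → A = |Σcross|/2 = 472.5000 mm²
Σ(r_i+r_j)·cross = 31028.2500 → first moment M = |Σ|/6 = 5171.3750
R_c = M/A = 5171.3750/472.5000 = 10.9447 mm
θ = 85° = 1.483530 rad
V = θ·R_c·A = 1.483530·10.9447·472.5000 = 7671.889 mm³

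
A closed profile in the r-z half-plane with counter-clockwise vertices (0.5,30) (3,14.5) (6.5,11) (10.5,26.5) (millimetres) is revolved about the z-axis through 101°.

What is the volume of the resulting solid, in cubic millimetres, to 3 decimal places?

Volume = 1002.583 mm³

Profile (r,z), 4 vertices: (0.5,30) (3,14.5) (6.5,11) (10.5,26.5)
edge 0: (0.5,30)→(3,14.5)  cross = 0.5·14.5 − 3·30 = -82.7500; (r_i+r_j)·cross = 3.5·-82.7500 = -289.6250
edge 1: (3,14.5)→(6.5,11)  cross = 3·11 − 6.5·14.5 = -61.2500; (r_i+r_j)·cross = 9.5·-61.2500 = -581.8750
edge 2: (6.5,11)→(10.5,26.5)  cross = 6.5·26.5 − 10.5·11 = 56.7500; (r_i+r_j)·cross = 17·56.7500 = 964.7500
edge 3: (10.5,26.5)→(0.5,30)  cross = 10.5·30 − 0.5·26.5 = 301.7500; (r_i+r_j)·cross = 11·301.7500 = 3319.2500
Σcross = 214.5000 → A = |Σcross|/2 = 107.2500 mm²
Σ(r_i+r_j)·cross = 3412.5000 → first moment M = |Σ|/6 = 568.7500
R_c = M/A = 568.7500/107.2500 = 5.3030 mm
θ = 101° = 1.762783 rad
V = θ·R_c·A = 1.762783·5.3030·107.2500 = 1002.583 mm³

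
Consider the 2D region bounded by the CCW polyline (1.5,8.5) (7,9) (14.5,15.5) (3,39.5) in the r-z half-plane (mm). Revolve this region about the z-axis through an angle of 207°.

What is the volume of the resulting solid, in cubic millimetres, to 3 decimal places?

Volume = 4933.623 mm³

Profile (r,z), 4 vertices: (1.5,8.5) (7,9) (14.5,15.5) (3,39.5)
edge 0: (1.5,8.5)→(7,9)  cross = 1.5·9 − 7·8.5 = -46.0000; (r_i+r_j)·cross = 8.5·-46.0000 = -391.0000
edge 1: (7,9)→(14.5,15.5)  cross = 7·15.5 − 14.5·9 = -22.0000; (r_i+r_j)·cross = 21.5·-22.0000 = -473.0000
edge 2: (14.5,15.5)→(3,39.5)  cross = 14.5·39.5 − 3·15.5 = 526.2500; (r_i+r_j)·cross = 17.5·526.2500 = 9209.3750
edge 3: (3,39.5)→(1.5,8.5)  cross = 3·8.5 − 1.5·39.5 = -33.7500; (r_i+r_j)·cross = 4.5·-33.7500 = -151.8750
Σcross = 424.5000 → A = |Σcross|/2 = 212.2500 mm²
Σ(r_i+r_j)·cross = 8193.5000 → first moment M = |Σ|/6 = 1365.5833
R_c = M/A = 1365.5833/212.2500 = 6.4338 mm
θ = 207° = 3.612832 rad
V = θ·R_c·A = 3.612832·6.4338·212.2500 = 4933.623 mm³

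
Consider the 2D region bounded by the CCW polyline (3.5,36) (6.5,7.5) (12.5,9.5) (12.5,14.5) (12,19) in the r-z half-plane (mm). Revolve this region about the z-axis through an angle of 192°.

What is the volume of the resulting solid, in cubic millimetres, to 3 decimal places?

Profile (r,z), 5 vertices: (3.5,36) (6.5,7.5) (12.5,9.5) (12.5,14.5) (12,19)
edge 0: (3.5,36)→(6.5,7.5)  cross = 3.5·7.5 − 6.5·36 = -207.7500; (r_i+r_j)·cross = 10·-207.7500 = -2077.5000
edge 1: (6.5,7.5)→(12.5,9.5)  cross = 6.5·9.5 − 12.5·7.5 = -32.0000; (r_i+r_j)·cross = 19·-32.0000 = -608.0000
edge 2: (12.5,9.5)→(12.5,14.5)  cross = 12.5·14.5 − 12.5·9.5 = 62.5000; (r_i+r_j)·cross = 25·62.5000 = 1562.5000
edge 3: (12.5,14.5)→(12,19)  cross = 12.5·19 − 12·14.5 = 63.5000; (r_i+r_j)·cross = 24.5·63.5000 = 1555.7500
edge 4: (12,19)→(3.5,36)  cross = 12·36 − 3.5·19 = 365.5000; (r_i+r_j)·cross = 15.5·365.5000 = 5665.2500
Σcross = 251.7500 → A = |Σcross|/2 = 125.8750 mm²
Σ(r_i+r_j)·cross = 6098.0000 → first moment M = |Σ|/6 = 1016.3333
R_c = M/A = 1016.3333/125.8750 = 8.0741 mm
θ = 192° = 3.351032 rad
V = θ·R_c·A = 3.351032·8.0741·125.8750 = 3405.766 mm³

Volume = 3405.766 mm³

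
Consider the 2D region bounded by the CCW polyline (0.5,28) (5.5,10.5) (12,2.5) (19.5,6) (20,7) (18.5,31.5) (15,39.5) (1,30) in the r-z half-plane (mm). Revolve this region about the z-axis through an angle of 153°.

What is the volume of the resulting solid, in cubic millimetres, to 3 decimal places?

Volume = 14702.690 mm³

Profile (r,z), 8 vertices: (0.5,28) (5.5,10.5) (12,2.5) (19.5,6) (20,7) (18.5,31.5) (15,39.5) (1,30)
edge 0: (0.5,28)→(5.5,10.5)  cross = 0.5·10.5 − 5.5·28 = -148.7500; (r_i+r_j)·cross = 6·-148.7500 = -892.5000
edge 1: (5.5,10.5)→(12,2.5)  cross = 5.5·2.5 − 12·10.5 = -112.2500; (r_i+r_j)·cross = 17.5·-112.2500 = -1964.3750
edge 2: (12,2.5)→(19.5,6)  cross = 12·6 − 19.5·2.5 = 23.2500; (r_i+r_j)·cross = 31.5·23.2500 = 732.3750
edge 3: (19.5,6)→(20,7)  cross = 19.5·7 − 20·6 = 16.5000; (r_i+r_j)·cross = 39.5·16.5000 = 651.7500
edge 4: (20,7)→(18.5,31.5)  cross = 20·31.5 − 18.5·7 = 500.5000; (r_i+r_j)·cross = 38.5·500.5000 = 19269.2500
edge 5: (18.5,31.5)→(15,39.5)  cross = 18.5·39.5 − 15·31.5 = 258.2500; (r_i+r_j)·cross = 33.5·258.2500 = 8651.3750
edge 6: (15,39.5)→(1,30)  cross = 15·30 − 1·39.5 = 410.5000; (r_i+r_j)·cross = 16·410.5000 = 6568.0000
edge 7: (1,30)→(0.5,28)  cross = 1·28 − 0.5·30 = 13.0000; (r_i+r_j)·cross = 1.5·13.0000 = 19.5000
Σcross = 961.0000 → A = |Σcross|/2 = 480.5000 mm²
Σ(r_i+r_j)·cross = 33035.3750 → first moment M = |Σ|/6 = 5505.8958
R_c = M/A = 5505.8958/480.5000 = 11.4587 mm
θ = 153° = 2.670354 rad
V = θ·R_c·A = 2.670354·11.4587·480.5000 = 14702.690 mm³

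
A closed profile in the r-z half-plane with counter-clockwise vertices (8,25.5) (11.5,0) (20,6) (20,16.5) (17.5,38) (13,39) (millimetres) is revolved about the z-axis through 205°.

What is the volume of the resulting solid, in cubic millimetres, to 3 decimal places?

Volume = 17105.910 mm³

Profile (r,z), 6 vertices: (8,25.5) (11.5,0) (20,6) (20,16.5) (17.5,38) (13,39)
edge 0: (8,25.5)→(11.5,0)  cross = 8·0 − 11.5·25.5 = -293.2500; (r_i+r_j)·cross = 19.5·-293.2500 = -5718.3750
edge 1: (11.5,0)→(20,6)  cross = 11.5·6 − 20·0 = 69.0000; (r_i+r_j)·cross = 31.5·69.0000 = 2173.5000
edge 2: (20,6)→(20,16.5)  cross = 20·16.5 − 20·6 = 210.0000; (r_i+r_j)·cross = 40·210.0000 = 8400.0000
edge 3: (20,16.5)→(17.5,38)  cross = 20·38 − 17.5·16.5 = 471.2500; (r_i+r_j)·cross = 37.5·471.2500 = 17671.8750
edge 4: (17.5,38)→(13,39)  cross = 17.5·39 − 13·38 = 188.5000; (r_i+r_j)·cross = 30.5·188.5000 = 5749.2500
edge 5: (13,39)→(8,25.5)  cross = 13·25.5 − 8·39 = 19.5000; (r_i+r_j)·cross = 21·19.5000 = 409.5000
Σcross = 665.0000 → A = |Σcross|/2 = 332.5000 mm²
Σ(r_i+r_j)·cross = 28685.7500 → first moment M = |Σ|/6 = 4780.9583
R_c = M/A = 4780.9583/332.5000 = 14.3788 mm
θ = 205° = 3.577925 rad
V = θ·R_c·A = 3.577925·14.3788·332.5000 = 17105.910 mm³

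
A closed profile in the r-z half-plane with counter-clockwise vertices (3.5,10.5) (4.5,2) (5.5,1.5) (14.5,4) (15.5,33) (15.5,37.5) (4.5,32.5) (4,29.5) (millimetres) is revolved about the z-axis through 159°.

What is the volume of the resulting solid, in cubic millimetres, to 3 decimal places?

Profile (r,z), 8 vertices: (3.5,10.5) (4.5,2) (5.5,1.5) (14.5,4) (15.5,33) (15.5,37.5) (4.5,32.5) (4,29.5)
edge 0: (3.5,10.5)→(4.5,2)  cross = 3.5·2 − 4.5·10.5 = -40.2500; (r_i+r_j)·cross = 8·-40.2500 = -322.0000
edge 1: (4.5,2)→(5.5,1.5)  cross = 4.5·1.5 − 5.5·2 = -4.2500; (r_i+r_j)·cross = 10·-4.2500 = -42.5000
edge 2: (5.5,1.5)→(14.5,4)  cross = 5.5·4 − 14.5·1.5 = 0.2500; (r_i+r_j)·cross = 20·0.2500 = 5.0000
edge 3: (14.5,4)→(15.5,33)  cross = 14.5·33 − 15.5·4 = 416.5000; (r_i+r_j)·cross = 30·416.5000 = 12495.0000
edge 4: (15.5,33)→(15.5,37.5)  cross = 15.5·37.5 − 15.5·33 = 69.7500; (r_i+r_j)·cross = 31·69.7500 = 2162.2500
edge 5: (15.5,37.5)→(4.5,32.5)  cross = 15.5·32.5 − 4.5·37.5 = 335.0000; (r_i+r_j)·cross = 20·335.0000 = 6700.0000
edge 6: (4.5,32.5)→(4,29.5)  cross = 4.5·29.5 − 4·32.5 = 2.7500; (r_i+r_j)·cross = 8.5·2.7500 = 23.3750
edge 7: (4,29.5)→(3.5,10.5)  cross = 4·10.5 − 3.5·29.5 = -61.2500; (r_i+r_j)·cross = 7.5·-61.2500 = -459.3750
Σcross = 718.5000 → A = |Σcross|/2 = 359.2500 mm²
Σ(r_i+r_j)·cross = 20561.7500 → first moment M = |Σ|/6 = 3426.9583
R_c = M/A = 3426.9583/359.2500 = 9.5392 mm
θ = 159° = 2.775074 rad
V = θ·R_c·A = 2.775074·9.5392·359.2500 = 9510.061 mm³

Volume = 9510.061 mm³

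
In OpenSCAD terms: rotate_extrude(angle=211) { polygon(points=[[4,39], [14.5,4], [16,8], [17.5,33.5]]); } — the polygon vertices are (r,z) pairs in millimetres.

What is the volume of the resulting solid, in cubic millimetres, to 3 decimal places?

Volume = 10114.384 mm³

Profile (r,z), 4 vertices: (4,39) (14.5,4) (16,8) (17.5,33.5)
edge 0: (4,39)→(14.5,4)  cross = 4·4 − 14.5·39 = -549.5000; (r_i+r_j)·cross = 18.5·-549.5000 = -10165.7500
edge 1: (14.5,4)→(16,8)  cross = 14.5·8 − 16·4 = 52.0000; (r_i+r_j)·cross = 30.5·52.0000 = 1586.0000
edge 2: (16,8)→(17.5,33.5)  cross = 16·33.5 − 17.5·8 = 396.0000; (r_i+r_j)·cross = 33.5·396.0000 = 13266.0000
edge 3: (17.5,33.5)→(4,39)  cross = 17.5·39 − 4·33.5 = 548.5000; (r_i+r_j)·cross = 21.5·548.5000 = 11792.7500
Σcross = 447.0000 → A = |Σcross|/2 = 223.5000 mm²
Σ(r_i+r_j)·cross = 16479.0000 → first moment M = |Σ|/6 = 2746.5000
R_c = M/A = 2746.5000/223.5000 = 12.2886 mm
θ = 211° = 3.682645 rad
V = θ·R_c·A = 3.682645·12.2886·223.5000 = 10114.384 mm³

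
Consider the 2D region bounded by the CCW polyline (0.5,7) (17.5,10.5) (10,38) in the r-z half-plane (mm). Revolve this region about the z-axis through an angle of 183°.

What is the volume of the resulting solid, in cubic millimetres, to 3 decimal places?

Volume = 7359.399 mm³

Profile (r,z), 3 vertices: (0.5,7) (17.5,10.5) (10,38)
edge 0: (0.5,7)→(17.5,10.5)  cross = 0.5·10.5 − 17.5·7 = -117.2500; (r_i+r_j)·cross = 18·-117.2500 = -2110.5000
edge 1: (17.5,10.5)→(10,38)  cross = 17.5·38 − 10·10.5 = 560.0000; (r_i+r_j)·cross = 27.5·560.0000 = 15400.0000
edge 2: (10,38)→(0.5,7)  cross = 10·7 − 0.5·38 = 51.0000; (r_i+r_j)·cross = 10.5·51.0000 = 535.5000
Σcross = 493.7500 → A = |Σcross|/2 = 246.8750 mm²
Σ(r_i+r_j)·cross = 13825.0000 → first moment M = |Σ|/6 = 2304.1667
R_c = M/A = 2304.1667/246.8750 = 9.3333 mm
θ = 183° = 3.193953 rad
V = θ·R_c·A = 3.193953·9.3333·246.8750 = 7359.399 mm³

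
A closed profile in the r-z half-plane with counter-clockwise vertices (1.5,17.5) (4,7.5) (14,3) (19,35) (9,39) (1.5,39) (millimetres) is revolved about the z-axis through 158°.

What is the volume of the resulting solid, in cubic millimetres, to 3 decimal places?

Volume = 12498.626 mm³

Profile (r,z), 6 vertices: (1.5,17.5) (4,7.5) (14,3) (19,35) (9,39) (1.5,39)
edge 0: (1.5,17.5)→(4,7.5)  cross = 1.5·7.5 − 4·17.5 = -58.7500; (r_i+r_j)·cross = 5.5·-58.7500 = -323.1250
edge 1: (4,7.5)→(14,3)  cross = 4·3 − 14·7.5 = -93.0000; (r_i+r_j)·cross = 18·-93.0000 = -1674.0000
edge 2: (14,3)→(19,35)  cross = 14·35 − 19·3 = 433.0000; (r_i+r_j)·cross = 33·433.0000 = 14289.0000
edge 3: (19,35)→(9,39)  cross = 19·39 − 9·35 = 426.0000; (r_i+r_j)·cross = 28·426.0000 = 11928.0000
edge 4: (9,39)→(1.5,39)  cross = 9·39 − 1.5·39 = 292.5000; (r_i+r_j)·cross = 10.5·292.5000 = 3071.2500
edge 5: (1.5,39)→(1.5,17.5)  cross = 1.5·17.5 − 1.5·39 = -32.2500; (r_i+r_j)·cross = 3·-32.2500 = -96.7500
Σcross = 967.5000 → A = |Σcross|/2 = 483.7500 mm²
Σ(r_i+r_j)·cross = 27194.3750 → first moment M = |Σ|/6 = 4532.3958
R_c = M/A = 4532.3958/483.7500 = 9.3693 mm
θ = 158° = 2.757620 rad
V = θ·R_c·A = 2.757620·9.3693·483.7500 = 12498.626 mm³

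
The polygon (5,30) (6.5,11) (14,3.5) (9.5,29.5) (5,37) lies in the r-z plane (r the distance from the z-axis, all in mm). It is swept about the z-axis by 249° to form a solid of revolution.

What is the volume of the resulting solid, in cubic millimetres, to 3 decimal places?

Volume = 5237.860 mm³

Profile (r,z), 5 vertices: (5,30) (6.5,11) (14,3.5) (9.5,29.5) (5,37)
edge 0: (5,30)→(6.5,11)  cross = 5·11 − 6.5·30 = -140.0000; (r_i+r_j)·cross = 11.5·-140.0000 = -1610.0000
edge 1: (6.5,11)→(14,3.5)  cross = 6.5·3.5 − 14·11 = -131.2500; (r_i+r_j)·cross = 20.5·-131.2500 = -2690.6250
edge 2: (14,3.5)→(9.5,29.5)  cross = 14·29.5 − 9.5·3.5 = 379.7500; (r_i+r_j)·cross = 23.5·379.7500 = 8924.1250
edge 3: (9.5,29.5)→(5,37)  cross = 9.5·37 − 5·29.5 = 204.0000; (r_i+r_j)·cross = 14.5·204.0000 = 2958.0000
edge 4: (5,37)→(5,30)  cross = 5·30 − 5·37 = -35.0000; (r_i+r_j)·cross = 10·-35.0000 = -350.0000
Σcross = 277.5000 → A = |Σcross|/2 = 138.7500 mm²
Σ(r_i+r_j)·cross = 7231.5000 → first moment M = |Σ|/6 = 1205.2500
R_c = M/A = 1205.2500/138.7500 = 8.6865 mm
θ = 249° = 4.345870 rad
V = θ·R_c·A = 4.345870·8.6865·138.7500 = 5237.860 mm³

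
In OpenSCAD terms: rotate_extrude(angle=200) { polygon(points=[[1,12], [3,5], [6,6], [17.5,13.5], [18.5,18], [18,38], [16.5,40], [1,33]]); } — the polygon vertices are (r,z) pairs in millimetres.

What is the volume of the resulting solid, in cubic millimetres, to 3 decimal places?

Profile (r,z), 8 vertices: (1,12) (3,5) (6,6) (17.5,13.5) (18.5,18) (18,38) (16.5,40) (1,33)
edge 0: (1,12)→(3,5)  cross = 1·5 − 3·12 = -31.0000; (r_i+r_j)·cross = 4·-31.0000 = -124.0000
edge 1: (3,5)→(6,6)  cross = 3·6 − 6·5 = -12.0000; (r_i+r_j)·cross = 9·-12.0000 = -108.0000
edge 2: (6,6)→(17.5,13.5)  cross = 6·13.5 − 17.5·6 = -24.0000; (r_i+r_j)·cross = 23.5·-24.0000 = -564.0000
edge 3: (17.5,13.5)→(18.5,18)  cross = 17.5·18 − 18.5·13.5 = 65.2500; (r_i+r_j)·cross = 36·65.2500 = 2349.0000
edge 4: (18.5,18)→(18,38)  cross = 18.5·38 − 18·18 = 379.0000; (r_i+r_j)·cross = 36.5·379.0000 = 13833.5000
edge 5: (18,38)→(16.5,40)  cross = 18·40 − 16.5·38 = 93.0000; (r_i+r_j)·cross = 34.5·93.0000 = 3208.5000
edge 6: (16.5,40)→(1,33)  cross = 16.5·33 − 1·40 = 504.5000; (r_i+r_j)·cross = 17.5·504.5000 = 8828.7500
edge 7: (1,33)→(1,12)  cross = 1·12 − 1·33 = -21.0000; (r_i+r_j)·cross = 2·-21.0000 = -42.0000
Σcross = 953.7500 → A = |Σcross|/2 = 476.8750 mm²
Σ(r_i+r_j)·cross = 27381.7500 → first moment M = |Σ|/6 = 4563.6250
R_c = M/A = 4563.6250/476.8750 = 9.5699 mm
θ = 200° = 3.490659 rad
V = θ·R_c·A = 3.490659·9.5699·476.8750 = 15930.056 mm³

Volume = 15930.056 mm³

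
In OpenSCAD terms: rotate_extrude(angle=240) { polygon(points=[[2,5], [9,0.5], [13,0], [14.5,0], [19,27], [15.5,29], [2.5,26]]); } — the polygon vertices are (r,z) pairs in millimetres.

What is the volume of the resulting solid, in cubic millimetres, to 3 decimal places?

Profile (r,z), 7 vertices: (2,5) (9,0.5) (13,0) (14.5,0) (19,27) (15.5,29) (2.5,26)
edge 0: (2,5)→(9,0.5)  cross = 2·0.5 − 9·5 = -44.0000; (r_i+r_j)·cross = 11·-44.0000 = -484.0000
edge 1: (9,0.5)→(13,0)  cross = 9·0 − 13·0.5 = -6.5000; (r_i+r_j)·cross = 22·-6.5000 = -143.0000
edge 2: (13,0)→(14.5,0)  cross = 13·0 − 14.5·0 = 0.0000; (r_i+r_j)·cross = 27.5·0.0000 = 0.0000
edge 3: (14.5,0)→(19,27)  cross = 14.5·27 − 19·0 = 391.5000; (r_i+r_j)·cross = 33.5·391.5000 = 13115.2500
edge 4: (19,27)→(15.5,29)  cross = 19·29 − 15.5·27 = 132.5000; (r_i+r_j)·cross = 34.5·132.5000 = 4571.2500
edge 5: (15.5,29)→(2.5,26)  cross = 15.5·26 − 2.5·29 = 330.5000; (r_i+r_j)·cross = 18·330.5000 = 5949.0000
edge 6: (2.5,26)→(2,5)  cross = 2.5·5 − 2·26 = -39.5000; (r_i+r_j)·cross = 4.5·-39.5000 = -177.7500
Σcross = 764.5000 → A = |Σcross|/2 = 382.2500 mm²
Σ(r_i+r_j)·cross = 22830.7500 → first moment M = |Σ|/6 = 3805.1250
R_c = M/A = 3805.1250/382.2500 = 9.9545 mm
θ = 240° = 4.188790 rad
V = θ·R_c·A = 4.188790·9.9545·382.2500 = 15938.870 mm³

Volume = 15938.870 mm³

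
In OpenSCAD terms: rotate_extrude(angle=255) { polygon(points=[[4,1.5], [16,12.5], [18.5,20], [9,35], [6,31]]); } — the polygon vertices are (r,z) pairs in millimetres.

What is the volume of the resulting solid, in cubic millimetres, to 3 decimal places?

Profile (r,z), 5 vertices: (4,1.5) (16,12.5) (18.5,20) (9,35) (6,31)
edge 0: (4,1.5)→(16,12.5)  cross = 4·12.5 − 16·1.5 = 26.0000; (r_i+r_j)·cross = 20·26.0000 = 520.0000
edge 1: (16,12.5)→(18.5,20)  cross = 16·20 − 18.5·12.5 = 88.7500; (r_i+r_j)·cross = 34.5·88.7500 = 3061.8750
edge 2: (18.5,20)→(9,35)  cross = 18.5·35 − 9·20 = 467.5000; (r_i+r_j)·cross = 27.5·467.5000 = 12856.2500
edge 3: (9,35)→(6,31)  cross = 9·31 − 6·35 = 69.0000; (r_i+r_j)·cross = 15·69.0000 = 1035.0000
edge 4: (6,31)→(4,1.5)  cross = 6·1.5 − 4·31 = -115.0000; (r_i+r_j)·cross = 10·-115.0000 = -1150.0000
Σcross = 536.2500 → A = |Σcross|/2 = 268.1250 mm²
Σ(r_i+r_j)·cross = 16323.1250 → first moment M = |Σ|/6 = 2720.5208
R_c = M/A = 2720.5208/268.1250 = 10.1465 mm
θ = 255° = 4.450590 rad
V = θ·R_c·A = 4.450590·10.1465·268.1250 = 12107.922 mm³

Volume = 12107.922 mm³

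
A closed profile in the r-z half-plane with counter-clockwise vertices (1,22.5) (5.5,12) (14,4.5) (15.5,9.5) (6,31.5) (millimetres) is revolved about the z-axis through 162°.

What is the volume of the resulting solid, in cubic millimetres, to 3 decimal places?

Volume = 3931.311 mm³

Profile (r,z), 5 vertices: (1,22.5) (5.5,12) (14,4.5) (15.5,9.5) (6,31.5)
edge 0: (1,22.5)→(5.5,12)  cross = 1·12 − 5.5·22.5 = -111.7500; (r_i+r_j)·cross = 6.5·-111.7500 = -726.3750
edge 1: (5.5,12)→(14,4.5)  cross = 5.5·4.5 − 14·12 = -143.2500; (r_i+r_j)·cross = 19.5·-143.2500 = -2793.3750
edge 2: (14,4.5)→(15.5,9.5)  cross = 14·9.5 − 15.5·4.5 = 63.2500; (r_i+r_j)·cross = 29.5·63.2500 = 1865.8750
edge 3: (15.5,9.5)→(6,31.5)  cross = 15.5·31.5 − 6·9.5 = 431.2500; (r_i+r_j)·cross = 21.5·431.2500 = 9271.8750
edge 4: (6,31.5)→(1,22.5)  cross = 6·22.5 − 1·31.5 = 103.5000; (r_i+r_j)·cross = 7·103.5000 = 724.5000
Σcross = 343.0000 → A = |Σcross|/2 = 171.5000 mm²
Σ(r_i+r_j)·cross = 8342.5000 → first moment M = |Σ|/6 = 1390.4167
R_c = M/A = 1390.4167/171.5000 = 8.1074 mm
θ = 162° = 2.827433 rad
V = θ·R_c·A = 2.827433·8.1074·171.5000 = 3931.311 mm³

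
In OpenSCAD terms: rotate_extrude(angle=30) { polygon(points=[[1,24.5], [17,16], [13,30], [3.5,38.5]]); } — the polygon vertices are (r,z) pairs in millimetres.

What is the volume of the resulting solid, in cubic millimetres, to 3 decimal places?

Profile (r,z), 4 vertices: (1,24.5) (17,16) (13,30) (3.5,38.5)
edge 0: (1,24.5)→(17,16)  cross = 1·16 − 17·24.5 = -400.5000; (r_i+r_j)·cross = 18·-400.5000 = -7209.0000
edge 1: (17,16)→(13,30)  cross = 17·30 − 13·16 = 302.0000; (r_i+r_j)·cross = 30·302.0000 = 9060.0000
edge 2: (13,30)→(3.5,38.5)  cross = 13·38.5 − 3.5·30 = 395.5000; (r_i+r_j)·cross = 16.5·395.5000 = 6525.7500
edge 3: (3.5,38.5)→(1,24.5)  cross = 3.5·24.5 − 1·38.5 = 47.2500; (r_i+r_j)·cross = 4.5·47.2500 = 212.6250
Σcross = 344.2500 → A = |Σcross|/2 = 172.1250 mm²
Σ(r_i+r_j)·cross = 8589.3750 → first moment M = |Σ|/6 = 1431.5625
R_c = M/A = 1431.5625/172.1250 = 8.3170 mm
θ = 30° = 0.523599 rad
V = θ·R_c·A = 0.523599·8.3170·172.1250 = 749.564 mm³

Volume = 749.564 mm³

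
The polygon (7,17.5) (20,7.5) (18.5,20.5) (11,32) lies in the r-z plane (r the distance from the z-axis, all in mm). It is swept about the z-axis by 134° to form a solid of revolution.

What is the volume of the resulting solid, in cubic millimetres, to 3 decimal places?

Profile (r,z), 4 vertices: (7,17.5) (20,7.5) (18.5,20.5) (11,32)
edge 0: (7,17.5)→(20,7.5)  cross = 7·7.5 − 20·17.5 = -297.5000; (r_i+r_j)·cross = 27·-297.5000 = -8032.5000
edge 1: (20,7.5)→(18.5,20.5)  cross = 20·20.5 − 18.5·7.5 = 271.2500; (r_i+r_j)·cross = 38.5·271.2500 = 10443.1250
edge 2: (18.5,20.5)→(11,32)  cross = 18.5·32 − 11·20.5 = 366.5000; (r_i+r_j)·cross = 29.5·366.5000 = 10811.7500
edge 3: (11,32)→(7,17.5)  cross = 11·17.5 − 7·32 = -31.5000; (r_i+r_j)·cross = 18·-31.5000 = -567.0000
Σcross = 308.7500 → A = |Σcross|/2 = 154.3750 mm²
Σ(r_i+r_j)·cross = 12655.3750 → first moment M = |Σ|/6 = 2109.2292
R_c = M/A = 2109.2292/154.3750 = 13.6630 mm
θ = 134° = 2.338741 rad
V = θ·R_c·A = 2.338741·13.6630·154.3750 = 4932.941 mm³

Volume = 4932.941 mm³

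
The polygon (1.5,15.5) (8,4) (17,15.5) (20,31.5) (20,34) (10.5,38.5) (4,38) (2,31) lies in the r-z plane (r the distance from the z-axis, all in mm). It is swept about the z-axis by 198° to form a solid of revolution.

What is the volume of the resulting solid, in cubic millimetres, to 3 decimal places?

Volume = 15553.907 mm³

Profile (r,z), 8 vertices: (1.5,15.5) (8,4) (17,15.5) (20,31.5) (20,34) (10.5,38.5) (4,38) (2,31)
edge 0: (1.5,15.5)→(8,4)  cross = 1.5·4 − 8·15.5 = -118.0000; (r_i+r_j)·cross = 9.5·-118.0000 = -1121.0000
edge 1: (8,4)→(17,15.5)  cross = 8·15.5 − 17·4 = 56.0000; (r_i+r_j)·cross = 25·56.0000 = 1400.0000
edge 2: (17,15.5)→(20,31.5)  cross = 17·31.5 − 20·15.5 = 225.5000; (r_i+r_j)·cross = 37·225.5000 = 8343.5000
edge 3: (20,31.5)→(20,34)  cross = 20·34 − 20·31.5 = 50.0000; (r_i+r_j)·cross = 40·50.0000 = 2000.0000
edge 4: (20,34)→(10.5,38.5)  cross = 20·38.5 − 10.5·34 = 413.0000; (r_i+r_j)·cross = 30.5·413.0000 = 12596.5000
edge 5: (10.5,38.5)→(4,38)  cross = 10.5·38 − 4·38.5 = 245.0000; (r_i+r_j)·cross = 14.5·245.0000 = 3552.5000
edge 6: (4,38)→(2,31)  cross = 4·31 − 2·38 = 48.0000; (r_i+r_j)·cross = 6·48.0000 = 288.0000
edge 7: (2,31)→(1.5,15.5)  cross = 2·15.5 − 1.5·31 = -15.5000; (r_i+r_j)·cross = 3.5·-15.5000 = -54.2500
Σcross = 904.0000 → A = |Σcross|/2 = 452.0000 mm²
Σ(r_i+r_j)·cross = 27005.2500 → first moment M = |Σ|/6 = 4500.8750
R_c = M/A = 4500.8750/452.0000 = 9.9577 mm
θ = 198° = 3.455752 rad
V = θ·R_c·A = 3.455752·9.9577·452.0000 = 15553.907 mm³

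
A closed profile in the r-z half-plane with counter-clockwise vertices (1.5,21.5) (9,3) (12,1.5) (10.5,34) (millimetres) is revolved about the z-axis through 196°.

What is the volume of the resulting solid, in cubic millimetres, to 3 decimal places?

Profile (r,z), 4 vertices: (1.5,21.5) (9,3) (12,1.5) (10.5,34)
edge 0: (1.5,21.5)→(9,3)  cross = 1.5·3 − 9·21.5 = -189.0000; (r_i+r_j)·cross = 10.5·-189.0000 = -1984.5000
edge 1: (9,3)→(12,1.5)  cross = 9·1.5 − 12·3 = -22.5000; (r_i+r_j)·cross = 21·-22.5000 = -472.5000
edge 2: (12,1.5)→(10.5,34)  cross = 12·34 − 10.5·1.5 = 392.2500; (r_i+r_j)·cross = 22.5·392.2500 = 8825.6250
edge 3: (10.5,34)→(1.5,21.5)  cross = 10.5·21.5 − 1.5·34 = 174.7500; (r_i+r_j)·cross = 12·174.7500 = 2097.0000
Σcross = 355.5000 → A = |Σcross|/2 = 177.7500 mm²
Σ(r_i+r_j)·cross = 8465.6250 → first moment M = |Σ|/6 = 1410.9375
R_c = M/A = 1410.9375/177.7500 = 7.9378 mm
θ = 196° = 3.420845 rad
V = θ·R_c·A = 3.420845·7.9378·177.7500 = 4826.599 mm³

Volume = 4826.599 mm³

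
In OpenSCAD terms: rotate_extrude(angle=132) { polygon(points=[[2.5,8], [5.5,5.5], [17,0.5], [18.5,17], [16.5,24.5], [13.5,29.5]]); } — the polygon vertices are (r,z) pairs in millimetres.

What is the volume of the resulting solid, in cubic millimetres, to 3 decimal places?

Volume = 7265.334 mm³

Profile (r,z), 6 vertices: (2.5,8) (5.5,5.5) (17,0.5) (18.5,17) (16.5,24.5) (13.5,29.5)
edge 0: (2.5,8)→(5.5,5.5)  cross = 2.5·5.5 − 5.5·8 = -30.2500; (r_i+r_j)·cross = 8·-30.2500 = -242.0000
edge 1: (5.5,5.5)→(17,0.5)  cross = 5.5·0.5 − 17·5.5 = -90.7500; (r_i+r_j)·cross = 22.5·-90.7500 = -2041.8750
edge 2: (17,0.5)→(18.5,17)  cross = 17·17 − 18.5·0.5 = 279.7500; (r_i+r_j)·cross = 35.5·279.7500 = 9931.1250
edge 3: (18.5,17)→(16.5,24.5)  cross = 18.5·24.5 − 16.5·17 = 172.7500; (r_i+r_j)·cross = 35·172.7500 = 6046.2500
edge 4: (16.5,24.5)→(13.5,29.5)  cross = 16.5·29.5 − 13.5·24.5 = 156.0000; (r_i+r_j)·cross = 30·156.0000 = 4680.0000
edge 5: (13.5,29.5)→(2.5,8)  cross = 13.5·8 − 2.5·29.5 = 34.2500; (r_i+r_j)·cross = 16·34.2500 = 548.0000
Σcross = 521.7500 → A = |Σcross|/2 = 260.8750 mm²
Σ(r_i+r_j)·cross = 18921.5000 → first moment M = |Σ|/6 = 3153.5833
R_c = M/A = 3153.5833/260.8750 = 12.0885 mm
θ = 132° = 2.303835 rad
V = θ·R_c·A = 2.303835·12.0885·260.8750 = 7265.334 mm³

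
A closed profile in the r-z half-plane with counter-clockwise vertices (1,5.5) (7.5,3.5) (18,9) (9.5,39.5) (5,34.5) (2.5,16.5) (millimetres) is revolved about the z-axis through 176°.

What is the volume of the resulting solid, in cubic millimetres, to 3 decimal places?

Volume = 9648.459 mm³

Profile (r,z), 6 vertices: (1,5.5) (7.5,3.5) (18,9) (9.5,39.5) (5,34.5) (2.5,16.5)
edge 0: (1,5.5)→(7.5,3.5)  cross = 1·3.5 − 7.5·5.5 = -37.7500; (r_i+r_j)·cross = 8.5·-37.7500 = -320.8750
edge 1: (7.5,3.5)→(18,9)  cross = 7.5·9 − 18·3.5 = 4.5000; (r_i+r_j)·cross = 25.5·4.5000 = 114.7500
edge 2: (18,9)→(9.5,39.5)  cross = 18·39.5 − 9.5·9 = 625.5000; (r_i+r_j)·cross = 27.5·625.5000 = 17201.2500
edge 3: (9.5,39.5)→(5,34.5)  cross = 9.5·34.5 − 5·39.5 = 130.2500; (r_i+r_j)·cross = 14.5·130.2500 = 1888.6250
edge 4: (5,34.5)→(2.5,16.5)  cross = 5·16.5 − 2.5·34.5 = -3.7500; (r_i+r_j)·cross = 7.5·-3.7500 = -28.1250
edge 5: (2.5,16.5)→(1,5.5)  cross = 2.5·5.5 − 1·16.5 = -2.7500; (r_i+r_j)·cross = 3.5·-2.7500 = -9.6250
Σcross = 716.0000 → A = |Σcross|/2 = 358.0000 mm²
Σ(r_i+r_j)·cross = 18846.0000 → first moment M = |Σ|/6 = 3141.0000
R_c = M/A = 3141.0000/358.0000 = 8.7737 mm
θ = 176° = 3.071779 rad
V = θ·R_c·A = 3.071779·8.7737·358.0000 = 9648.459 mm³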